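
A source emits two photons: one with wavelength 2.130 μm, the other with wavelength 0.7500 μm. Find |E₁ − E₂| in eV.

1.07 eV

Using E = hc/λ: E₁ = 9.3260·10^-20 J, E₂ = 2.6486·10^-19 J.
|ΔE| = |9.3260·10^-20 − 2.6486·10^-19| = 1.72·10^-19 J = 1.07 eV.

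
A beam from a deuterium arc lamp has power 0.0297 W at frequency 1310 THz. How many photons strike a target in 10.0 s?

3.42 × 10^17 photons

Total energy: E_total = P·t = 0.0297 × 10.0 = 0.2970 J.
Per-photon energy: E = 8.680 × 10^-19 J.
N = E_total / E_photon = 3.42 × 10^17.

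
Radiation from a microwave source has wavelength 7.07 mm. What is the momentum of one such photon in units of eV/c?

1.75·10^-4 eV/c

(h = 6.62607015·10^-34 J·s, c = 2.99792458·10^8 m/s, 1 eV = 1.602176634·10^-19 J.)
First convert: λ = 7.07 mm = 0.00707 m.
Since p = h/λ for a photon, p = 9.372·10^-32 kg·m/s.
Converting to eV/c: p = 1.754·10^-4 eV/c ≈ 1.75·10^-4 eV/c.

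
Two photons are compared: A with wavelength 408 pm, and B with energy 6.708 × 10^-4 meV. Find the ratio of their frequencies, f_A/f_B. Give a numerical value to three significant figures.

4.53 × 10^9

f_A = 7.348 × 10^17 Hz (from wavelength = 408 pm, via f = c/λ).
f_B = 1.622 × 10^8 Hz (from energy = 6.708 × 10^-4 meV, via f = E/h).
Ratio = 7.348 × 10^17 / 1.622 × 10^8 = 4.53 × 10^9.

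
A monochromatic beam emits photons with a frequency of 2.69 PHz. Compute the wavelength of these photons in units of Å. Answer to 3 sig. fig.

Use c = 2.99792458e8 m/s.
In SI units: f = 2.69 PHz = 2.69e15 Hz.
For a photon λ = c/f, so λ = 1.114e-7 m.
Converting to Å: λ = 1114 Å ≈ 1110 Å.

1110 Å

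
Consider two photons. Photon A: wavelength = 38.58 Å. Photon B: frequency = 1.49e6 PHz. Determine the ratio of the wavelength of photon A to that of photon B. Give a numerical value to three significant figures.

λ_A = 3.858e-9 m (from wavelength = 38.58 Å, via λ given directly).
λ_B = 2.012e-13 m (from frequency = 1.49e6 PHz, via λ = c/f).
Ratio = 3.858e-9 / 2.012e-13 = 1.92e4.

1.92e4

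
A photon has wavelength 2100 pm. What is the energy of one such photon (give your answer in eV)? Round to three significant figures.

590 eV

In SI units: λ = 2100 pm = 2.10 × 10^-9 m.
Since E = hc/λ for a photon, E = 9.459 × 10^-17 J.
Converting to eV: E = 590.4 eV ≈ 590 eV.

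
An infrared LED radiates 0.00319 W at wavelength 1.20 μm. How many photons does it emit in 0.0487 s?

Total energy: E_total = P·t = 0.00319 × 0.0487 = 1.554 × 10^-4 J.
Per-photon energy: E = 1.655 × 10^-19 J.
N = E_total / E_photon = 9.38 × 10^14.

9.38 × 10^14 photons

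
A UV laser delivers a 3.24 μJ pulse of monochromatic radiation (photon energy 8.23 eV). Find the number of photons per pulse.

Per-photon energy: E = 1.319·10^-18 J (from energy = 8.23 eV).
N = E_total / E_photon = 3.24·10^-6 J / 1.319·10^-18 J = 2.46·10^12.

2.46·10^12 photons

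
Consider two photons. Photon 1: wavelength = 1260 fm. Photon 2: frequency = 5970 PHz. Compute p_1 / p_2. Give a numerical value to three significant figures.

39.9

p_1 = 5.259e-22 kg·m/s (from wavelength = 1260 fm, via p = h/λ).
p_2 = 1.320e-23 kg·m/s (from frequency = 5970 PHz, via p = hf/c).
Ratio = 5.259e-22 / 1.320e-23 = 39.9.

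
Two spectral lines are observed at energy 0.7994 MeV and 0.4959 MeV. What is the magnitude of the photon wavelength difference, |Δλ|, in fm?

Using λ = hc/E: λ₁ = 1.5510e-12 m, λ₂ = 2.5002e-12 m.
|Δλ| = |1.5510e-12 − 2.5002e-12| = 9.49e-13 m = 949 fm.

949 fm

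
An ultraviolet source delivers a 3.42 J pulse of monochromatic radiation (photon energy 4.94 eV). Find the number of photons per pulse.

Per-photon energy: E = 7.915e-19 J (from energy = 4.94 eV).
N = E_total / E_photon = 3.42 J / 7.915e-19 J = 4.32e18.

4.32e18 photons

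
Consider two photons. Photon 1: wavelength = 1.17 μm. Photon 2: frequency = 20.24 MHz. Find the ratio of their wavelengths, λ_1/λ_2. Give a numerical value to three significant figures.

7.90·10^-8

λ_1 = 1.170·10^-6 m (from wavelength = 1.17 μm, via λ given directly).
λ_2 = 14.81 m (from frequency = 20.24 MHz, via λ = c/f).
Ratio = 1.170·10^-6 / 14.81 = 7.90·10^-8.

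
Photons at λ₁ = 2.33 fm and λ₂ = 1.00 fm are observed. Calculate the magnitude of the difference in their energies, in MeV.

708 MeV

Using E = hc/λ: E₁ = 8.526·10^-11 J, E₂ = 1.986·10^-10 J.
|ΔE| = |8.526·10^-11 − 1.986·10^-10| = 1.13·10^-10 J = 708 MeV.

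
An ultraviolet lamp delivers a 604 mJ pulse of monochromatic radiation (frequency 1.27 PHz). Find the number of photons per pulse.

Per-photon energy: E = 8.415e-19 J (from frequency = 1.27 PHz).
N = E_total / E_photon = 0.604 J / 8.415e-19 J = 7.18e17.

7.18e17 photons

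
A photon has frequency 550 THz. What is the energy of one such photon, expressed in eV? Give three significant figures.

2.27 eV

Take h = 6.62607015 × 10^-34 J·s, 1 eV = 1.602176634 × 10^-19 J.
In SI units: f = 550 THz = 5.5 × 10^14 Hz.
Apply E = hf: E = 3.644 × 10^-19 J.
Converting to eV: E = 2.275 eV ≈ 2.27 eV.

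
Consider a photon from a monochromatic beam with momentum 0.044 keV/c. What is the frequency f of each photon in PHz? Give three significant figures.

10.6 PHz

In SI units: p = 0.044 keV/c = 2.3515 × 10^-26 kg·m/s.
Since f = pc/h for a photon, f = 1.064 × 10^16 Hz.
Converting to PHz: f = 10.64 PHz ≈ 10.6 PHz.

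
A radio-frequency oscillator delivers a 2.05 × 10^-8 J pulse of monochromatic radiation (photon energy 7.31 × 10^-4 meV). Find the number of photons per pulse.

Per-photon energy: E = 1.171 × 10^-25 J (from energy = 7.31 × 10^-4 meV).
N = E_total / E_photon = 2.05 × 10^-8 J / 1.171 × 10^-25 J = 1.75 × 10^17.

1.75 × 10^17 photons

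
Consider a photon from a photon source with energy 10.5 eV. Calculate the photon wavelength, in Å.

(h = 6.62607015e-34 J·s, c = 2.99792458e8 m/s, 1 eV = 1.602176634e-19 J.)
Convert to SI: E = 10.5 eV = 1.6823e-18 J.
Apply λ = hc/E: λ = 1.181e-7 m.
Converting to Å: λ = 1181 Å ≈ 1180 Å.

1180 Å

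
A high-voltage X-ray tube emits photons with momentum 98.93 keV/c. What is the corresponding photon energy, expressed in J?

1.59e-14 J

(c = 2.99792458e8 m/s, 1 eV = 1.602176634e-19 J.)
In SI units: p = 98.93 keV/c = 5.2871e-23 kg·m/s.
Since E = pc for a photon, E = 1.585e-14 J.
So E ≈ 1.59e-14 J.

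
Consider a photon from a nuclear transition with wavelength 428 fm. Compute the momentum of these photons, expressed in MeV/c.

2.90 MeV/c

Take h = 6.62607015·10^-34 J·s, c = 2.99792458·10^8 m/s, 1 eV = 1.602176634·10^-19 J.
First convert: λ = 428 fm = 4.28·10^-13 m.
Since p = h/λ for a photon, p = 1.548·10^-21 kg·m/s.
Converting to MeV/c: p = 2.897 MeV/c ≈ 2.90 MeV/c.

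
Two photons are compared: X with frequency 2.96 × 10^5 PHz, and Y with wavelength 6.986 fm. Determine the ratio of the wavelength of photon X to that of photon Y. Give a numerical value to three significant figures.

145

λ_X = 1.013 × 10^-12 m (from frequency = 2.96 × 10^5 PHz, via λ = c/f).
λ_Y = 6.986 × 10^-15 m (from wavelength = 6.986 fm, via λ given directly).
Ratio = 1.013 × 10^-12 / 6.986 × 10^-15 = 145.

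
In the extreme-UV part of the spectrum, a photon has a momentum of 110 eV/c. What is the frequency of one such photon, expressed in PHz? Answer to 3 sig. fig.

26.6 PHz

Convert to SI: p = 110 eV/c = 5.8787 × 10^-26 kg·m/s.
Apply f = pc/h: f = 2.660 × 10^16 Hz.
Converting to PHz: f = 26.60 PHz ≈ 26.6 PHz.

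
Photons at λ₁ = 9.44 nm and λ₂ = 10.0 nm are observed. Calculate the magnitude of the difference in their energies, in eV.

7.35 eV

Using E = hc/λ: E₁ = 2.104·10^-17 J, E₂ = 1.986·10^-17 J.
|ΔE| = |2.104·10^-17 − 1.986·10^-17| = 1.18·10^-18 J = 7.35 eV.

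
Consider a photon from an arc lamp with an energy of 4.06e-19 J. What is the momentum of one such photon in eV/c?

2.53 eV/c

The photon relation is p = E/c, giving p = 1.354e-27 kg·m/s.
Converting to eV/c: p = 2.534 eV/c ≈ 2.53 eV/c.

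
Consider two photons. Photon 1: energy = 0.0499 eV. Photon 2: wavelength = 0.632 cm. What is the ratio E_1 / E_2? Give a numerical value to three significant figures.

E_1 = 7.995 × 10^-21 J (from energy = 0.0499 eV, via E given directly).
E_2 = 3.143 × 10^-23 J (from wavelength = 0.632 cm, via E = hc/λ).
Ratio = 7.995 × 10^-21 / 3.143 × 10^-23 = 254.

254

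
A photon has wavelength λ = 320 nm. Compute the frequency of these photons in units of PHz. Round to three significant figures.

Convert to SI: λ = 320 nm = 3.2 × 10^-7 m.
The photon relation is f = c/λ, giving f = 9.369 × 10^14 Hz.
Converting to PHz: f = 0.9369 PHz ≈ 0.937 PHz.

0.937 PHz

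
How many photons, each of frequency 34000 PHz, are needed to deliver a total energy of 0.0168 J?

Per-photon energy: E = 2.253 × 10^-14 J (from frequency = 34000 PHz).
N = E_total / E_photon = 0.0168 J / 2.253 × 10^-14 J = 7.46 × 10^11.

7.46 × 10^11 photons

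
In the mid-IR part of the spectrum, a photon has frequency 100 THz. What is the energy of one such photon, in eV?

0.414 eV

Take h = 6.62607015e-34 J·s, 1 eV = 1.602176634e-19 J.
Convert to SI: f = 100 THz = 1.00e14 Hz.
For a photon E = hf, so E = 6.626e-20 J.
Converting to eV: E = 0.4136 eV ≈ 0.414 eV.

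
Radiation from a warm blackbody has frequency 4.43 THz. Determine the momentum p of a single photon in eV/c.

Convert to SI: f = 4.43 THz = 4.43e12 Hz.
Since p = hf/c for a photon, p = 9.791e-30 kg·m/s.
Converting to eV/c: p = 0.01832 eV/c ≈ 0.0183 eV/c.

0.0183 eV/c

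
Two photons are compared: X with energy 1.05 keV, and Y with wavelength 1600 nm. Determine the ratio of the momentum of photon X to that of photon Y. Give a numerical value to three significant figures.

1360

p_X = 5.612 × 10^-25 kg·m/s (from energy = 1.05 keV, via p = E/c).
p_Y = 4.141 × 10^-28 kg·m/s (from wavelength = 1600 nm, via p = h/λ).
Ratio = 5.612 × 10^-25 / 4.141 × 10^-28 = 1360.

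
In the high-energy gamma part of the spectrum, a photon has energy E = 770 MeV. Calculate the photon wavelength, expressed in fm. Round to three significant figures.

In SI units: E = 770 MeV = 1.2337 × 10^-10 J.
Since λ = hc/E for a photon, λ = 1.610 × 10^-15 m.
Converting to fm: λ = 1.610 fm ≈ 1.61 fm.

1.61 fm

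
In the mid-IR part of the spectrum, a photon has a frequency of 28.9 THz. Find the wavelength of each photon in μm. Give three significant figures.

First convert: f = 28.9 THz = 2.89 × 10^13 Hz.
Since λ = c/f for a photon, λ = 1.037 × 10^-5 m.
Converting to μm: λ = 10.37 μm ≈ 10.4 μm.

10.4 μm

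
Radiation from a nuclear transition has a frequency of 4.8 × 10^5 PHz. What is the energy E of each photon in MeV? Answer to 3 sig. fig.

1.99 MeV

(h = 6.62607015 × 10^-34 J·s, 1 eV = 1.602176634 × 10^-19 J.)
Convert to SI: f = 4.8 × 10^5 PHz = 4.8 × 10^20 Hz.
For a photon E = hf, so E = 3.181 × 10^-13 J.
Converting to MeV: E = 1.985 MeV ≈ 1.99 MeV.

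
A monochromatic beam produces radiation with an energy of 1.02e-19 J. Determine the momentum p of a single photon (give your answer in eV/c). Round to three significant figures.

The photon relation is p = E/c, giving p = 3.402e-28 kg·m/s.
Converting to eV/c: p = 0.6366 eV/c ≈ 0.637 eV/c.

0.637 eV/c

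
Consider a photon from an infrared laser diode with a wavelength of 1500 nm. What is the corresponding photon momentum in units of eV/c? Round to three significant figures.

In SI units: λ = 1500 nm = 1.5 × 10^-6 m.
For a photon p = h/λ, so p = 4.417 × 10^-28 kg·m/s.
Converting to eV/c: p = 0.8266 eV/c ≈ 0.827 eV/c.

0.827 eV/c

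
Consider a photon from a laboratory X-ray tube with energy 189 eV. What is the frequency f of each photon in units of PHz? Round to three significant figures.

45.7 PHz

Take h = 6.62607015e-34 J·s, 1 eV = 1.602176634e-19 J.
First convert: E = 189 eV = 3.0281e-17 J.
For a photon f = E/h, so f = 4.570e16 Hz.
Converting to PHz: f = 45.70 PHz ≈ 45.7 PHz.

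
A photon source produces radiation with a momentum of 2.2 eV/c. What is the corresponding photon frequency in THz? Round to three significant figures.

532 THz

Convert to SI: p = 2.2 eV/c = 1.1757 × 10^-27 kg·m/s.
Apply f = pc/h: f = 5.320 × 10^14 Hz.
Converting to THz: f = 532.0 THz ≈ 532 THz.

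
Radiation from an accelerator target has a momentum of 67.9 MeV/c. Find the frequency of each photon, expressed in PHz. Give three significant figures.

(h = 6.62607015 × 10^-34 J·s, c = 2.99792458 × 10^8 m/s, 1 eV = 1.602176634 × 10^-19 J.)
First convert: p = 67.9 MeV/c = 3.6288 × 10^-20 kg·m/s.
Apply f = pc/h: f = 1.642 × 10^22 Hz.
Converting to PHz: f = 1.642 × 10^7 PHz ≈ 1.64 × 10^7 PHz.

1.64 × 10^7 PHz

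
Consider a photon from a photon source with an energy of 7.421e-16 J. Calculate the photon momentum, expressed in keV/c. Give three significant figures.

4.63 keV/c

Take c = 2.99792458e8 m/s, 1 eV = 1.602176634e-19 J.
Since p = E/c for a photon, p = 2.475e-24 kg·m/s.
Converting to keV/c: p = 4.632 keV/c ≈ 4.63 keV/c.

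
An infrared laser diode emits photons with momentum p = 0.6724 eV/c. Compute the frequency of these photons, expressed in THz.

First convert: p = 0.6724 eV/c = 3.5935e-28 kg·m/s.
The photon relation is f = pc/h, giving f = 1.626e14 Hz.
Converting to THz: f = 162.6 THz ≈ 163 THz.

163 THz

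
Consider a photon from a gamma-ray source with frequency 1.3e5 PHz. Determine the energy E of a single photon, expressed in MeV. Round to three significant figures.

0.538 MeV

(h = 6.62607015e-34 J·s, 1 eV = 1.602176634e-19 J.)
In SI units: f = 1.3e5 PHz = 1.3e20 Hz.
Apply E = hf: E = 8.614e-14 J.
Converting to MeV: E = 0.5376 MeV ≈ 0.538 MeV.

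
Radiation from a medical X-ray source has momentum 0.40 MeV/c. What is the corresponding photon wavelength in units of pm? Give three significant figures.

3.10 pm

Use h = 6.62607015·10^-34 J·s, c = 2.99792458·10^8 m/s, 1 eV = 1.602176634·10^-19 J.
First convert: p = 0.40 MeV/c = 2.1377·10^-22 kg·m/s.
The photon relation is λ = h/p, giving λ = 3.100·10^-12 m.
Converting to pm: λ = 3.100 pm ≈ 3.10 pm.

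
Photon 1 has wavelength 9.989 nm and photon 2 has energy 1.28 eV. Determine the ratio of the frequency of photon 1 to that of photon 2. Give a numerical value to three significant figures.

97.0

f_1 = 3.001 × 10^16 Hz (from wavelength = 9.989 nm, via f = c/λ).
f_2 = 3.095 × 10^14 Hz (from energy = 1.28 eV, via f = E/h).
Ratio = 3.001 × 10^16 / 3.095 × 10^14 = 97.0.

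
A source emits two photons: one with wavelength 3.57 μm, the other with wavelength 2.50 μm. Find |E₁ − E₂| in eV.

Using E = hc/λ: E₁ = 5.564 × 10^-20 J, E₂ = 7.946 × 10^-20 J.
|ΔE| = |5.564 × 10^-20 − 7.946 × 10^-20| = 2.38 × 10^-20 J = 0.149 eV.

0.149 eV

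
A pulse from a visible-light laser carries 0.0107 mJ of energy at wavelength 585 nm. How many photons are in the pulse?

3.15·10^13 photons

Per-photon energy: E = 3.396·10^-19 J (from wavelength = 585 nm).
N = E_total / E_photon = 1.07·10^-5 J / 3.396·10^-19 J = 3.15·10^13.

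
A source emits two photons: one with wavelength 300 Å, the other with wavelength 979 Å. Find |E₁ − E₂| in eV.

28.7 eV

Using E = hc/λ: E₁ = 6.621e-18 J, E₂ = 2.029e-18 J.
|ΔE| = |6.621e-18 − 2.029e-18| = 4.59e-18 J = 28.7 eV.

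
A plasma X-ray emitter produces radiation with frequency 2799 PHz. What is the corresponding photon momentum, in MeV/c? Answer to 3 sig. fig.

0.0116 MeV/c

(h = 6.62607015·10^-34 J·s, c = 2.99792458·10^8 m/s, 1 eV = 1.602176634·10^-19 J.)
First convert: f = 2799 PHz = 2.799·10^18 Hz.
The photon relation is p = hf/c, giving p = 6.186·10^-24 kg·m/s.
Converting to MeV/c: p = 0.01158 MeV/c ≈ 0.0116 MeV/c.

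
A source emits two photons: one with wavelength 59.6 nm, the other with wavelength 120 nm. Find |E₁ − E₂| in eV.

10.5 eV

Using E = hc/λ: E₁ = 3.333 × 10^-18 J, E₂ = 1.655 × 10^-18 J.
|ΔE| = |3.333 × 10^-18 − 1.655 × 10^-18| = 1.68 × 10^-18 J = 10.5 eV.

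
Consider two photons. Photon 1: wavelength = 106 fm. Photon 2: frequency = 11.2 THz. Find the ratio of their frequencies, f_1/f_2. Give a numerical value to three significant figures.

f_1 = 2.828 × 10^21 Hz (from wavelength = 106 fm, via f = c/λ).
f_2 = 1.120 × 10^13 Hz (from frequency = 11.2 THz, via f given directly).
Ratio = 2.828 × 10^21 / 1.120 × 10^13 = 2.53 × 10^8.

2.53 × 10^8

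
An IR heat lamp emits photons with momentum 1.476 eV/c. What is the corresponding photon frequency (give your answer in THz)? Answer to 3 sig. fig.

Convert to SI: p = 1.476 eV/c = 7.8882 × 10^-28 kg·m/s.
For a photon f = pc/h, so f = 3.569 × 10^14 Hz.
Converting to THz: f = 356.9 THz ≈ 357 THz.

357 THz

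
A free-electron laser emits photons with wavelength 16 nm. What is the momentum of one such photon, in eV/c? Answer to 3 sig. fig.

First convert: λ = 16 nm = 1.6 × 10^-8 m.
The photon relation is p = h/λ, giving p = 4.141 × 10^-26 kg·m/s.
Converting to eV/c: p = 77.49 eV/c ≈ 77.5 eV/c.

77.5 eV/c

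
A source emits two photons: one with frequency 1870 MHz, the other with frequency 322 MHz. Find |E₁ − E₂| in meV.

Using E = hf: E₁ = 1.239 × 10^-24 J, E₂ = 2.134 × 10^-25 J.
|ΔE| = |1.239 × 10^-24 − 2.134 × 10^-25| = 1.03 × 10^-24 J = 6.40 × 10^-3 meV.

6.40 × 10^-3 meV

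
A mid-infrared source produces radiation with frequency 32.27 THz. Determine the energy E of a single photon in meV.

133 meV

First convert: f = 32.27 THz = 3.227 × 10^13 Hz.
Since E = hf for a photon, E = 2.138 × 10^-20 J.
Converting to meV: E = 133.5 meV ≈ 133 meV.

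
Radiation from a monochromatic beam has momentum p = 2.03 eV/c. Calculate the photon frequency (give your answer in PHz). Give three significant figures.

0.491 PHz

In SI units: p = 2.03 eV/c = 1.0849e-27 kg·m/s.
Apply f = pc/h: f = 4.909e14 Hz.
Converting to PHz: f = 0.4909 PHz ≈ 0.491 PHz.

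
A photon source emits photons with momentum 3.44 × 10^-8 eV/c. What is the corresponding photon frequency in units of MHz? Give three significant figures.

8.32 MHz

Take h = 6.62607015 × 10^-34 J·s, c = 2.99792458 × 10^8 m/s, 1 eV = 1.602176634 × 10^-19 J.
Convert to SI: p = 3.44 × 10^-8 eV/c = 1.8384 × 10^-35 kg·m/s.
For a photon f = pc/h, so f = 8.318 × 10^6 Hz.
Converting to MHz: f = 8.318 MHz ≈ 8.32 MHz.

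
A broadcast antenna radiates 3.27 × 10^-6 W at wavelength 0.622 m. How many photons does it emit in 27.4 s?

2.81 × 10^20 photons

Total energy: E_total = P·t = 3.27 × 10^-6 × 27.4 = 8.960 × 10^-5 J.
Per-photon energy: E = 3.194 × 10^-25 J.
N = E_total / E_photon = 2.81 × 10^20.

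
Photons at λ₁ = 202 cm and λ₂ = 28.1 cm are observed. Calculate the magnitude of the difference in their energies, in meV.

Using E = hc/λ: E₁ = 9.834 × 10^-26 J, E₂ = 7.069 × 10^-25 J.
|ΔE| = |9.834 × 10^-26 − 7.069 × 10^-25| = 6.09 × 10^-25 J = 3.80 × 10^-3 meV.

3.80 × 10^-3 meV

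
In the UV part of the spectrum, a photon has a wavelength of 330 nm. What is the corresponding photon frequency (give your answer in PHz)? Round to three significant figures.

0.908 PHz

(c = 2.99792458 × 10^8 m/s.)
In SI units: λ = 330 nm = 3.3 × 10^-7 m.
Since f = c/λ for a photon, f = 9.085 × 10^14 Hz.
Converting to PHz: f = 0.9085 PHz ≈ 0.908 PHz.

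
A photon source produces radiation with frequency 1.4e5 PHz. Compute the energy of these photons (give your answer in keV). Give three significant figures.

579 keV

In SI units: f = 1.4e5 PHz = 1.4e20 Hz.
Since E = hf for a photon, E = 9.276e-14 J.
Converting to keV: E = 579.0 keV ≈ 579 keV.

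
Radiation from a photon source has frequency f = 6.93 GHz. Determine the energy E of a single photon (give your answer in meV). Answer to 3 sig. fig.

Take h = 6.62607015e-34 J·s, 1 eV = 1.602176634e-19 J.
First convert: f = 6.93 GHz = 6.93e9 Hz.
Apply E = hf: E = 4.592e-24 J.
Converting to meV: E = 0.02866 meV ≈ 0.0287 meV.

0.0287 meV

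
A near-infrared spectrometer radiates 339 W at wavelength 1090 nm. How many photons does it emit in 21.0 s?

3.91·10^22 photons

Total energy: E_total = P·t = 339 × 21.0 = 7119 J.
Per-photon energy: E = 1.822·10^-19 J.
N = E_total / E_photon = 3.91·10^22.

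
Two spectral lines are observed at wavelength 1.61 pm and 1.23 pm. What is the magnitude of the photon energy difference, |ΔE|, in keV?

238 keV

Using E = hc/λ: E₁ = 1.234 × 10^-13 J, E₂ = 1.615 × 10^-13 J.
|ΔE| = |1.234 × 10^-13 − 1.615 × 10^-13| = 3.81 × 10^-14 J = 238 keV.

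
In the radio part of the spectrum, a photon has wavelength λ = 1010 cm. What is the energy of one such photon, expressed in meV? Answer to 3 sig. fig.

In SI units: λ = 1010 cm = 10.1 m.
For a photon E = hc/λ, so E = 1.967 × 10^-26 J.
Converting to meV: E = 1.228 × 10^-4 meV ≈ 1.23 × 10^-4 meV.

1.23 × 10^-4 meV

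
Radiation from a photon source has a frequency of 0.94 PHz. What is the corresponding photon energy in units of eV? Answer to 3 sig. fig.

3.89 eV

Convert to SI: f = 0.94 PHz = 9.4e14 Hz.
Since E = hf for a photon, E = 6.229e-19 J.
Converting to eV: E = 3.888 eV ≈ 3.89 eV.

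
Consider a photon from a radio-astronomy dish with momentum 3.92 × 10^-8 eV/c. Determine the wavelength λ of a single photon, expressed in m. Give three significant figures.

Take h = 6.62607015 × 10^-34 J·s, c = 2.99792458 × 10^8 m/s, 1 eV = 1.602176634 × 10^-19 J.
In SI units: p = 3.92 × 10^-8 eV/c = 2.0950 × 10^-35 kg·m/s.
Since λ = h/p for a photon, λ = 31.63 m.
So λ ≈ 31.6 m.

31.6 m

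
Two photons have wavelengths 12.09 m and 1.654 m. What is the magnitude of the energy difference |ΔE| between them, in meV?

6.47e-4 meV

Using E = hc/λ: E₁ = 1.6430e-26 J, E₂ = 1.2010e-25 J.
|ΔE| = |1.6430e-26 − 1.2010e-25| = 1.04e-25 J = 6.47e-4 meV.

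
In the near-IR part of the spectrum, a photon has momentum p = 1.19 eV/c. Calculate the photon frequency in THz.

288 THz

First convert: p = 1.19 eV/c = 6.3597·10^-28 kg·m/s.
The photon relation is f = pc/h, giving f = 2.877·10^14 Hz.
Converting to THz: f = 287.7 THz ≈ 288 THz.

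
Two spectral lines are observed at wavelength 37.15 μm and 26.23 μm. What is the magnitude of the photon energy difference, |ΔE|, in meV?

13.9 meV

Using E = hc/λ: E₁ = 5.3471e-21 J, E₂ = 7.5732e-21 J.
|ΔE| = |5.3471e-21 − 7.5732e-21| = 2.23e-21 J = 13.9 meV.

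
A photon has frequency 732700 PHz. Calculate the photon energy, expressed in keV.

3030 keV

Use h = 6.62607015e-34 J·s, 1 eV = 1.602176634e-19 J.
First convert: f = 732700 PHz = 7.327e20 Hz.
The photon relation is E = hf, giving E = 4.855e-13 J.
Converting to keV: E = 3030 keV ≈ 3030 keV.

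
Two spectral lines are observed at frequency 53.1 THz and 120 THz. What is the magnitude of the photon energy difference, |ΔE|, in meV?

Using E = hf: E₁ = 3.518e-20 J, E₂ = 7.951e-20 J.
|ΔE| = |3.518e-20 − 7.951e-20| = 4.43e-20 J = 277 meV.

277 meV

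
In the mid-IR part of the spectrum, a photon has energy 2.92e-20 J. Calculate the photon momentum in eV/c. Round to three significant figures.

0.182 eV/c

The photon relation is p = E/c, giving p = 9.740e-29 kg·m/s.
Converting to eV/c: p = 0.1823 eV/c ≈ 0.182 eV/c.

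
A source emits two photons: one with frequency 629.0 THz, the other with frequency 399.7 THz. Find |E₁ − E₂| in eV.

0.948 eV

Using E = hf: E₁ = 4.1678·10^-19 J, E₂ = 2.6484·10^-19 J.
|ΔE| = |4.1678·10^-19 − 2.6484·10^-19| = 1.52·10^-19 J = 0.948 eV.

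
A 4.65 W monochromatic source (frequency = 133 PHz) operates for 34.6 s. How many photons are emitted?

1.83 × 10^18 photons

Total energy: E_total = P·t = 4.65 × 34.6 = 160.9 J.
Per-photon energy: E = 8.813 × 10^-17 J.
N = E_total / E_photon = 1.83 × 10^18.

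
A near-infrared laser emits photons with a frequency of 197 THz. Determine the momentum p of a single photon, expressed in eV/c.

0.815 eV/c

(h = 6.62607015 × 10^-34 J·s, c = 2.99792458 × 10^8 m/s, 1 eV = 1.602176634 × 10^-19 J.)
Convert to SI: f = 197 THz = 1.97 × 10^14 Hz.
Since p = hf/c for a photon, p = 4.354 × 10^-28 kg·m/s.
Converting to eV/c: p = 0.8147 eV/c ≈ 0.815 eV/c.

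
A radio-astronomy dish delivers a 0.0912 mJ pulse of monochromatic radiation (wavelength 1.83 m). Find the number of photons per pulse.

Per-photon energy: E = 1.085e-25 J (from wavelength = 1.83 m).
N = E_total / E_photon = 9.12e-5 J / 1.085e-25 J = 8.40e20.

8.40e20 photons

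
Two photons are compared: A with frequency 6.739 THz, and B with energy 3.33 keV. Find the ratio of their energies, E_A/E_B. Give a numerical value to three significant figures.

8.37 × 10^-6

E_A = 4.465 × 10^-21 J (from frequency = 6.739 THz, via E = hf).
E_B = 5.335 × 10^-16 J (from energy = 3.33 keV, via E given directly).
Ratio = 4.465 × 10^-21 / 5.335 × 10^-16 = 8.37 × 10^-6.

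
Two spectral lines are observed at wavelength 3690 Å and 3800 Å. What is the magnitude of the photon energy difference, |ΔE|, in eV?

0.0973 eV

Using E = hc/λ: E₁ = 5.383·10^-19 J, E₂ = 5.227·10^-19 J.
|ΔE| = |5.383·10^-19 − 5.227·10^-19| = 1.56·10^-20 J = 0.0973 eV.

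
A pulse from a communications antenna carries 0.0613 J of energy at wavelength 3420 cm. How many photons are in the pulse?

1.06e25 photons

Per-photon energy: E = 5.808e-27 J (from wavelength = 3420 cm).
N = E_total / E_photon = 0.0613 J / 5.808e-27 J = 1.06e25.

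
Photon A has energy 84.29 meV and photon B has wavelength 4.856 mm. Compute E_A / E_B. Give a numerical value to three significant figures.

E_A = 1.350·10^-20 J (from energy = 84.29 meV, via E given directly).
E_B = 4.091·10^-23 J (from wavelength = 4.856 mm, via E = hc/λ).
Ratio = 1.350·10^-20 / 4.091·10^-23 = 330.

330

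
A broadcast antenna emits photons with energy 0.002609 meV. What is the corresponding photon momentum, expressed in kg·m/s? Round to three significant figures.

1.39 × 10^-33 kg·m/s

Use c = 2.99792458 × 10^8 m/s, 1 eV = 1.602176634 × 10^-19 J.
In SI units: E = 0.002609 meV = 4.1801 × 10^-25 J.
Since p = E/c for a photon, p = 1.394 × 10^-33 kg·m/s.
So p ≈ 1.39 × 10^-33 kg·m/s.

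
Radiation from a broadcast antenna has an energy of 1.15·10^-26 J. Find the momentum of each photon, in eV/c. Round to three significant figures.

7.18·10^-8 eV/c

(c = 2.99792458·10^8 m/s, 1 eV = 1.602176634·10^-19 J.)
Apply p = E/c: p = 3.836·10^-35 kg·m/s.
Converting to eV/c: p = 7.178·10^-8 eV/c ≈ 7.18·10^-8 eV/c.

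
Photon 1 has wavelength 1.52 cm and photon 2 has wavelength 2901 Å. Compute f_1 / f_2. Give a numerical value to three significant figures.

1.91e-5

f_1 = 1.972e10 Hz (from wavelength = 1.52 cm, via f = c/λ).
f_2 = 1.033e15 Hz (from wavelength = 2901 Å, via f = c/λ).
Ratio = 1.972e10 / 1.033e15 = 1.91e-5.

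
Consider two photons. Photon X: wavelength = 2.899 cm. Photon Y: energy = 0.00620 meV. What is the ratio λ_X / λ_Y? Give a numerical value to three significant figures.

λ_X = 0.02899 m (from wavelength = 2.899 cm, via λ given directly).
λ_Y = 0.2000 m (from energy = 0.00620 meV, via λ = hc/E).
Ratio = 0.02899 / 0.2000 = 0.145.

0.145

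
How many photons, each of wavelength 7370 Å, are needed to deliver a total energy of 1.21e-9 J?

Per-photon energy: E = 2.695e-19 J (from wavelength = 7370 Å).
N = E_total / E_photon = 1.21e-9 J / 2.695e-19 J = 4.49e9.

4.49e9 photons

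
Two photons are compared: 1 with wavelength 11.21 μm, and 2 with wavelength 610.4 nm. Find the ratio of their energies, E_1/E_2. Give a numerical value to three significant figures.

0.0545

E_1 = 1.772e-20 J (from wavelength = 11.21 μm, via E = hc/λ).
E_2 = 3.254e-19 J (from wavelength = 610.4 nm, via E = hc/λ).
Ratio = 1.772e-20 / 3.254e-19 = 0.0545.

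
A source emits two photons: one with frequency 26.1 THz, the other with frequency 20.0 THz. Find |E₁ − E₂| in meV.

Using E = hf: E₁ = 1.729e-20 J, E₂ = 1.325e-20 J.
|ΔE| = |1.729e-20 − 1.325e-20| = 4.04e-21 J = 25.2 meV.

25.2 meV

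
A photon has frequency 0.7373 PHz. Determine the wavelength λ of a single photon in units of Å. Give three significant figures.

(c = 2.99792458 × 10^8 m/s.)
First convert: f = 0.7373 PHz = 7.373 × 10^14 Hz.
The photon relation is λ = c/f, giving λ = 4.066 × 10^-7 m.
Converting to Å: λ = 4066 Å ≈ 4070 Å.

4070 Å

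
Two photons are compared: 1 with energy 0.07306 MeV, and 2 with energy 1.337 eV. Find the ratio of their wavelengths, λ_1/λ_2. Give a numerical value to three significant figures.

1.83e-5

λ_1 = 1.697e-11 m (from energy = 0.07306 MeV, via λ = hc/E).
λ_2 = 9.273e-7 m (from energy = 1.337 eV, via λ = hc/E).
Ratio = 1.697e-11 / 9.273e-7 = 1.83e-5.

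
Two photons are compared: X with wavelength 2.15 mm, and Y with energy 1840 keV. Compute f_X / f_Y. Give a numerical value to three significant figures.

f_X = 1.394 × 10^11 Hz (from wavelength = 2.15 mm, via f = c/λ).
f_Y = 4.449 × 10^20 Hz (from energy = 1840 keV, via f = E/h).
Ratio = 1.394 × 10^11 / 4.449 × 10^20 = 3.13 × 10^-10.

3.13 × 10^-10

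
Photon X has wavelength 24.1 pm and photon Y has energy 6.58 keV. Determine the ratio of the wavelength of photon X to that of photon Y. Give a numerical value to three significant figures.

λ_X = 2.410 × 10^-11 m (from wavelength = 24.1 pm, via λ given directly).
λ_Y = 1.884 × 10^-10 m (from energy = 6.58 keV, via λ = hc/E).
Ratio = 2.410 × 10^-11 / 1.884 × 10^-10 = 0.128.

0.128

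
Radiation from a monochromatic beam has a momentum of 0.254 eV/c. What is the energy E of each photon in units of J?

Use c = 2.99792458e8 m/s, 1 eV = 1.602176634e-19 J.
In SI units: p = 0.254 eV/c = 1.3574e-28 kg·m/s.
For a photon E = pc, so E = 4.070e-20 J.
So E ≈ 4.07e-20 J.

4.07e-20 J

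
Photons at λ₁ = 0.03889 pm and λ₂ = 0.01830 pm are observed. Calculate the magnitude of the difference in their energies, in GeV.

0.0359 GeV

Using E = hc/λ: E₁ = 5.1079 × 10^-12 J, E₂ = 1.0855 × 10^-11 J.
|ΔE| = |5.1079 × 10^-12 − 1.0855 × 10^-11| = 5.75 × 10^-12 J = 0.0359 GeV.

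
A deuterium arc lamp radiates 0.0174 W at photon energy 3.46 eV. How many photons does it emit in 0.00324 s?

1.02 × 10^14 photons

Total energy: E_total = P·t = 0.0174 × 0.00324 = 5.638 × 10^-5 J.
Per-photon energy: E = 5.544 × 10^-19 J.
N = E_total / E_photon = 1.02 × 10^14.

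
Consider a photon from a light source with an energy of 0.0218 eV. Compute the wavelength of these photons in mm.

0.0569 mm

Use h = 6.62607015e-34 J·s, c = 2.99792458e8 m/s, 1 eV = 1.602176634e-19 J.
First convert: E = 0.0218 eV = 3.4927e-21 J.
Since λ = hc/E for a photon, λ = 5.687e-5 m.
Converting to mm: λ = 0.05687 mm ≈ 0.0569 mm.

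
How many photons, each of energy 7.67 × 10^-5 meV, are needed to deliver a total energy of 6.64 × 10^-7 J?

5.40 × 10^19 photons

Per-photon energy: E = 1.229 × 10^-26 J (from energy = 7.67 × 10^-5 meV).
N = E_total / E_photon = 6.64 × 10^-7 J / 1.229 × 10^-26 J = 5.40 × 10^19.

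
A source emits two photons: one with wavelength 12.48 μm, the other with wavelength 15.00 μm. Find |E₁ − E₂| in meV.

16.7 meV

Using E = hc/λ: E₁ = 1.5917e-20 J, E₂ = 1.3243e-20 J.
|ΔE| = |1.5917e-20 − 1.3243e-20| = 2.67e-21 J = 16.7 meV.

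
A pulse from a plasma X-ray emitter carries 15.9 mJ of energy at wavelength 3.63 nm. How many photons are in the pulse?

Per-photon energy: E = 5.472·10^-17 J (from wavelength = 3.63 nm).
N = E_total / E_photon = 0.0159 J / 5.472·10^-17 J = 2.91·10^14.

2.91·10^14 photons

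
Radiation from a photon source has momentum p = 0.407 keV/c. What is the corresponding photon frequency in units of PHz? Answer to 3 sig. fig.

Use h = 6.62607015e-34 J·s, c = 2.99792458e8 m/s, 1 eV = 1.602176634e-19 J.
Convert to SI: p = 0.407 keV/c = 2.1751e-25 kg·m/s.
The photon relation is f = pc/h, giving f = 9.841e16 Hz.
Converting to PHz: f = 98.41 PHz ≈ 98.4 PHz.

98.4 PHz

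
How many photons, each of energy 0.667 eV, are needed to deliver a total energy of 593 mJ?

5.55e18 photons

Per-photon energy: E = 1.069e-19 J (from energy = 0.667 eV).
N = E_total / E_photon = 0.593 J / 1.069e-19 J = 5.55e18.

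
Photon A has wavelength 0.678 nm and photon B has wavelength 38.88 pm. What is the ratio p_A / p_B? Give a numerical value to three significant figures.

p_A = 9.773e-25 kg·m/s (from wavelength = 0.678 nm, via p = h/λ).
p_B = 1.704e-23 kg·m/s (from wavelength = 38.88 pm, via p = h/λ).
Ratio = 9.773e-25 / 1.704e-23 = 0.0573.

0.0573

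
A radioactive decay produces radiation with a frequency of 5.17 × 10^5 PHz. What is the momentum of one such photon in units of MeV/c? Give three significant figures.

(h = 6.62607015 × 10^-34 J·s, c = 2.99792458 × 10^8 m/s, 1 eV = 1.602176634 × 10^-19 J.)
First convert: f = 5.17 × 10^5 PHz = 5.17 × 10^20 Hz.
Since p = hf/c for a photon, p = 1.143 × 10^-21 kg·m/s.
Converting to MeV/c: p = 2.138 MeV/c ≈ 2.14 MeV/c.

2.14 MeV/c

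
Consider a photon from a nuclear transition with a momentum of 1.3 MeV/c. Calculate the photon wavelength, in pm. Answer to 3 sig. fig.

0.954 pm

Take h = 6.62607015e-34 J·s, c = 2.99792458e8 m/s, 1 eV = 1.602176634e-19 J.
Convert to SI: p = 1.3 MeV/c = 6.9476e-22 kg·m/s.
Apply λ = h/p: λ = 9.537e-13 m.
Converting to pm: λ = 0.9537 pm ≈ 0.954 pm.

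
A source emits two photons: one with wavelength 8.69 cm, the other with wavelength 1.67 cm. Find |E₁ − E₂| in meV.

Using E = hc/λ: E₁ = 2.286e-24 J, E₂ = 1.189e-23 J.
|ΔE| = |2.286e-24 − 1.189e-23| = 9.61e-24 J = 0.0600 meV.

0.0600 meV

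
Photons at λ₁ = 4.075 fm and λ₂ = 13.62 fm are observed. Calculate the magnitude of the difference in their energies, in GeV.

0.213 GeV

Using E = hc/λ: E₁ = 4.8747 × 10^-11 J, E₂ = 1.4585 × 10^-11 J.
|ΔE| = |4.8747 × 10^-11 − 1.4585 × 10^-11| = 3.42 × 10^-11 J = 0.213 GeV.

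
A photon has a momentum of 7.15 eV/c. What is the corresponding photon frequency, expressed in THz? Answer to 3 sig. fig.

1730 THz

First convert: p = 7.15 eV/c = 3.8212e-27 kg·m/s.
Apply f = pc/h: f = 1.729e15 Hz.
Converting to THz: f = 1729 THz ≈ 1730 THz.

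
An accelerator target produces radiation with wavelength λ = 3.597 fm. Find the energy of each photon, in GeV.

(h = 6.62607015·10^-34 J·s, c = 2.99792458·10^8 m/s, 1 eV = 1.602176634·10^-19 J.)
In SI units: λ = 3.597 fm = 3.597·10^-15 m.
Apply E = hc/λ: E = 5.523·10^-11 J.
Converting to GeV: E = 0.3447 GeV ≈ 0.345 GeV.

0.345 GeV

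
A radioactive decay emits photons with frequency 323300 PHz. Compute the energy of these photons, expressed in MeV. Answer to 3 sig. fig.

Take h = 6.62607015e-34 J·s, 1 eV = 1.602176634e-19 J.
In SI units: f = 323300 PHz = 3.233e20 Hz.
For a photon E = hf, so E = 2.142e-13 J.
Converting to MeV: E = 1.337 MeV ≈ 1.34 MeV.

1.34 MeV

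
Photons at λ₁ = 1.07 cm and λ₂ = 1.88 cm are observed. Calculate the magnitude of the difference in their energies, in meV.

0.0499 meV

Using E = hc/λ: E₁ = 1.856e-23 J, E₂ = 1.057e-23 J.
|ΔE| = |1.856e-23 − 1.057e-23| = 8.00e-24 J = 0.0499 meV.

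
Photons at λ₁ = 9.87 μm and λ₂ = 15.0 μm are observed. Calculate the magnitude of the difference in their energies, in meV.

43.0 meV

Using E = hc/λ: E₁ = 2.013e-20 J, E₂ = 1.324e-20 J.
|ΔE| = |2.013e-20 − 1.324e-20| = 6.88e-21 J = 43.0 meV.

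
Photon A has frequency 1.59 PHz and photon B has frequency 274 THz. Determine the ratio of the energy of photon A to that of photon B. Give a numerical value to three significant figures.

5.80

E_A = 1.054 × 10^-18 J (from frequency = 1.59 PHz, via E = hf).
E_B = 1.816 × 10^-19 J (from frequency = 274 THz, via E = hf).
Ratio = 1.054 × 10^-18 / 1.816 × 10^-19 = 5.80.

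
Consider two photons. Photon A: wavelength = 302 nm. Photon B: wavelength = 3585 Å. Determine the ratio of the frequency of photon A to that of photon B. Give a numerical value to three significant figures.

1.19

f_A = 9.927e14 Hz (from wavelength = 302 nm, via f = c/λ).
f_B = 8.362e14 Hz (from wavelength = 3585 Å, via f = c/λ).
Ratio = 9.927e14 / 8.362e14 = 1.19.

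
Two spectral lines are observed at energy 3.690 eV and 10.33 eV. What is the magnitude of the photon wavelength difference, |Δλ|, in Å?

Using λ = hc/E: λ₁ = 3.3600 × 10^-7 m, λ₂ = 1.2002 × 10^-7 m.
|Δλ| = |3.3600 × 10^-7 − 1.2002 × 10^-7| = 2.16 × 10^-7 m = 2160 Å.

2160 Å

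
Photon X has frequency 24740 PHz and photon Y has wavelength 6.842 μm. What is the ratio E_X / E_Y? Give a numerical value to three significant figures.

5.65 × 10^5

E_X = 1.639 × 10^-14 J (from frequency = 24740 PHz, via E = hf).
E_Y = 2.903 × 10^-20 J (from wavelength = 6.842 μm, via E = hc/λ).
Ratio = 1.639 × 10^-14 / 2.903 × 10^-20 = 5.65 × 10^5.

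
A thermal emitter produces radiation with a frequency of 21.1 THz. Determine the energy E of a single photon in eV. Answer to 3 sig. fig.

0.0873 eV

First convert: f = 21.1 THz = 2.11 × 10^13 Hz.
The photon relation is E = hf, giving E = 1.398 × 10^-20 J.
Converting to eV: E = 0.08726 eV ≈ 0.0873 eV.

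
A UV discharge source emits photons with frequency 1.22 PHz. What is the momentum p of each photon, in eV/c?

Take h = 6.62607015·10^-34 J·s, c = 2.99792458·10^8 m/s, 1 eV = 1.602176634·10^-19 J.
First convert: f = 1.22 PHz = 1.22·10^15 Hz.
For a photon p = hf/c, so p = 2.696·10^-27 kg·m/s.
Converting to eV/c: p = 5.046 eV/c ≈ 5.05 eV/c.

5.05 eV/c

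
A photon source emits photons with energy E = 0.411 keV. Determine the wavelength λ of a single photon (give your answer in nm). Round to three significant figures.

3.02 nm

Use h = 6.62607015e-34 J·s, c = 2.99792458e8 m/s, 1 eV = 1.602176634e-19 J.
Convert to SI: E = 0.411 keV = 6.5849e-17 J.
The photon relation is λ = hc/E, giving λ = 3.017e-9 m.
Converting to nm: λ = 3.017 nm ≈ 3.02 nm.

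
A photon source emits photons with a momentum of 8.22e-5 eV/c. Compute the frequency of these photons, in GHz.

First convert: p = 8.22e-5 eV/c = 4.3930e-32 kg·m/s.
The photon relation is f = pc/h, giving f = 1.988e10 Hz.
Converting to GHz: f = 19.88 GHz ≈ 19.9 GHz.

19.9 GHz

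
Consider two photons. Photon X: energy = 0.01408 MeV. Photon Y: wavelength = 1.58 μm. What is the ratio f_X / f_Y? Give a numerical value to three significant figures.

f_X = 3.405 × 10^18 Hz (from energy = 0.01408 MeV, via f = E/h).
f_Y = 1.897 × 10^14 Hz (from wavelength = 1.58 μm, via f = c/λ).
Ratio = 3.405 × 10^18 / 1.897 × 10^14 = 1.79 × 10^4.

1.79 × 10^4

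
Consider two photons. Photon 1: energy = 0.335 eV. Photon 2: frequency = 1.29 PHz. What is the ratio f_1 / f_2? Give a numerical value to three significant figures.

f_1 = 8.100 × 10^13 Hz (from energy = 0.335 eV, via f = E/h).
f_2 = 1.290 × 10^15 Hz (from frequency = 1.29 PHz, via f given directly).
Ratio = 8.100 × 10^13 / 1.290 × 10^15 = 0.0628.

0.0628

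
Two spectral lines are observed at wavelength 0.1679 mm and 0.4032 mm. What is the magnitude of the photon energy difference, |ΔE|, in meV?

4.31 meV

Using E = hc/λ: E₁ = 1.1831 × 10^-21 J, E₂ = 4.9267 × 10^-22 J.
|ΔE| = |1.1831 × 10^-21 − 4.9267 × 10^-22| = 6.90 × 10^-22 J = 4.31 meV.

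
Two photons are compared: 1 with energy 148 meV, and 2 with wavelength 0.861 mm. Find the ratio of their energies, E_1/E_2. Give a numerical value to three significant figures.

E_1 = 2.371 × 10^-20 J (from energy = 148 meV, via E given directly).
E_2 = 2.307 × 10^-22 J (from wavelength = 0.861 mm, via E = hc/λ).
Ratio = 2.371 × 10^-20 / 2.307 × 10^-22 = 103.

103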